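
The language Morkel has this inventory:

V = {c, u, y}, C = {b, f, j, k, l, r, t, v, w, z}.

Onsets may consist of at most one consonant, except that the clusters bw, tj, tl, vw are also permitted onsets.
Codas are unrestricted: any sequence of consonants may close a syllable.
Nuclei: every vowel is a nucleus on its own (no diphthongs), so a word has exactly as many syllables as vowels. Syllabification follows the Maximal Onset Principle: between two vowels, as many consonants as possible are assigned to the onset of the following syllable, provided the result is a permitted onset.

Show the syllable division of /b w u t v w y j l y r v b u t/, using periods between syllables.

bwut.vwyj.lyrv.but

Nuclei (vowels): u, y, y, u → 4 syllables.
V1 /u/ – V2 /y/: /tvw/ — longest licit onset from the right is /vw/, leaving /t/ as coda.
V2 /y/ – V3 /y/: /jl/ splits as /j/ + /l/ (/l/ is the longest suffix that is a licit onset).
V3 /y/ – V4 /u/: cluster /rvb/ — the longest permitted-onset suffix is /b/; onset = /b/, preceding coda = /rv/.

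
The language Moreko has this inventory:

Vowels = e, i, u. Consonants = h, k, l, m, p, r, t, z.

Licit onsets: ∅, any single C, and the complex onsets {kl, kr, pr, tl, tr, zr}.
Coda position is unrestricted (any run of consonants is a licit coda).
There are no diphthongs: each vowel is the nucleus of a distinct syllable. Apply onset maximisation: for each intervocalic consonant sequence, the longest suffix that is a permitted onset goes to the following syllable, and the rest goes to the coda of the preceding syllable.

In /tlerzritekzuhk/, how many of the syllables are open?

Nuclei (vowels): e, i, e, u → 4 syllables.
σ1/σ2 boundary: /rzr/; trying suffixes from longest down, /zr/ is the first permitted one, so coda /r/ | onset /zr/.
σ2/σ3 boundary: /t/ is a single consonant, so it becomes the next onset.
σ3/σ4 boundary: cluster /kz/ — the longest permitted-onset suffix is /z/; onset = /z/, preceding coda = /k/.
So the parse is tler.zri.tek.zuhk.
Classifying each syllable: /tler/ (closed), /zri/ (open), /tek/ (closed), /zuhk/ (closed).
Open syllables: 1.

1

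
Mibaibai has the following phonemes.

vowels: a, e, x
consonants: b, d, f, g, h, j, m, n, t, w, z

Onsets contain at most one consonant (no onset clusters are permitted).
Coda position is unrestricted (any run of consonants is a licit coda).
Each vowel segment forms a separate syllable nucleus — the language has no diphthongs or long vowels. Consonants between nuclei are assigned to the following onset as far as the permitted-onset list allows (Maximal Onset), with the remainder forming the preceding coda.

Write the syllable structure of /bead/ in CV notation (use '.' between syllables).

CV.VC

Vowels present: e, a; each is a nucleus, giving 2 syllables.
Between /e/ (V1) and /a/ (V2): nothing intervenes; syllable break is V.V.
Syllabification: be.ad.
Mapping each syllable to C/V: /be/ → CV, /ad/ → VC.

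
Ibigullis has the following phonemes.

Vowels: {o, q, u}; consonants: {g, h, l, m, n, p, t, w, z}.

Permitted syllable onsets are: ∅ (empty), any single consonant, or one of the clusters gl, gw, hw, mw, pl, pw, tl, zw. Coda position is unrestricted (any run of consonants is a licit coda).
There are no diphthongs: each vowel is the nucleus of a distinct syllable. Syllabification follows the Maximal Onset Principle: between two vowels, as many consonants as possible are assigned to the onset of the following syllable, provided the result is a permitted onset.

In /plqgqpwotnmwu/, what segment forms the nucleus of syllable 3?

o

The vowels are q, q, o, u — 4 nuclei, so 4 syllables.
The third nucleus (vowel 3 from the left) is /o/.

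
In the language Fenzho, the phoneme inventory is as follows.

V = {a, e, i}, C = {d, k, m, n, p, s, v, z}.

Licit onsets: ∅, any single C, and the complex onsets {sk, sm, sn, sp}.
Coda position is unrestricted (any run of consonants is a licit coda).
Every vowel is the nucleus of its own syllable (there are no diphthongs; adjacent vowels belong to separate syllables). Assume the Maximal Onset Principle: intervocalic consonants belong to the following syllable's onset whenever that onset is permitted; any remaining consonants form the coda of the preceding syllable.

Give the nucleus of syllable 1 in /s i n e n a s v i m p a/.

i

The vowels are i, e, a, i, a — 5 nuclei, so 5 syllables.
The first nucleus (vowel 1 from the left) is /i/.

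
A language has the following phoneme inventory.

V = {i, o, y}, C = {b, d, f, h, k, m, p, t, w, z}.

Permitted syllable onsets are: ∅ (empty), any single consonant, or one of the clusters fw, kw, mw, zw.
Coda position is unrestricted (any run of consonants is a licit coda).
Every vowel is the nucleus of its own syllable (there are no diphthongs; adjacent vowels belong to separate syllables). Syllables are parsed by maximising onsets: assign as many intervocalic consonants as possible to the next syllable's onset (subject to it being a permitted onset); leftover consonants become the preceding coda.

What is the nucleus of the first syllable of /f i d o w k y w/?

Vowels present: i, o, y; each is a nucleus, giving 3 syllables.
The first nucleus (vowel 1 from the left) is /i/.

i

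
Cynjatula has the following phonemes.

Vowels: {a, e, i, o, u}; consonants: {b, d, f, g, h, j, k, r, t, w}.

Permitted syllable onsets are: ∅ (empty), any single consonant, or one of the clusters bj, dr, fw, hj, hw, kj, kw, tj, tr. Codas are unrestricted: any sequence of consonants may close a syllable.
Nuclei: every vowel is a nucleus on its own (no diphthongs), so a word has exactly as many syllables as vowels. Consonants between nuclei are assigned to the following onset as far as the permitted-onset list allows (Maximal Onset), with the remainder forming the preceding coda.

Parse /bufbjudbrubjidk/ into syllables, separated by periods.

buf.bjudb.ru.bjidk

Vowels present: u, u, u, i; each is a nucleus, giving 4 syllables.
σ1/σ2 boundary: cluster /fbj/ — the longest permitted-onset suffix is /bj/; onset = /bj/, preceding coda = /f/.
σ2/σ3 boundary: /dbr/ — longest licit onset from the right is /r/, leaving /db/ as coda.
σ3/σ4 boundary: cluster /bj/ — /bj/ is itself a permitted onset, so the whole cluster goes right; preceding coda = ∅.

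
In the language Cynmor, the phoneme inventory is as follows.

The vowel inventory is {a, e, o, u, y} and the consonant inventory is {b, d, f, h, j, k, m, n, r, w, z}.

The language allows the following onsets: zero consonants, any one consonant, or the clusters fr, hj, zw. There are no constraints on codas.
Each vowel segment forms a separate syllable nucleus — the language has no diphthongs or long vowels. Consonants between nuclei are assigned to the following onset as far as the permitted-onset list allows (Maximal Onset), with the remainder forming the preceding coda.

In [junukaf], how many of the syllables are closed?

Vowels present: u, u, a; each is a nucleus, giving 3 syllables.
Between /u/ (V1) and /u/ (V2): /n/ → onset of the next syllable (single consonants are always licit onsets).
Between /u/ (V2) and /a/ (V3): just /k/ — single C goes to the following onset.
Putting it together: ju.nu.kaf.
Classifying each syllable: /ju/ (open), /nu/ (open), /kaf/ (closed).
Closed syllables: 1.

1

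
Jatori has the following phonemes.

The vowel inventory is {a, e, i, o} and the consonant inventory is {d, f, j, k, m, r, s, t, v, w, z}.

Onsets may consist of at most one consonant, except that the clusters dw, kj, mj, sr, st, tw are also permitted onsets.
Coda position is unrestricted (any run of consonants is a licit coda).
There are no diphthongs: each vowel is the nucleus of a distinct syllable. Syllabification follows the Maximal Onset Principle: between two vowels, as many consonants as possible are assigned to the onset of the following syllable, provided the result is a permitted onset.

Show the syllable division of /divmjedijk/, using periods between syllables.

div.mje.dijk

Nuclei (vowels): i, e, i → 3 syllables.
V1 /i/ – V2 /e/: /vmj/ — longest licit onset from the right is /mj/, leaving /v/ as coda.
V2 /e/ – V3 /i/: just /d/ — single C goes to the following onset.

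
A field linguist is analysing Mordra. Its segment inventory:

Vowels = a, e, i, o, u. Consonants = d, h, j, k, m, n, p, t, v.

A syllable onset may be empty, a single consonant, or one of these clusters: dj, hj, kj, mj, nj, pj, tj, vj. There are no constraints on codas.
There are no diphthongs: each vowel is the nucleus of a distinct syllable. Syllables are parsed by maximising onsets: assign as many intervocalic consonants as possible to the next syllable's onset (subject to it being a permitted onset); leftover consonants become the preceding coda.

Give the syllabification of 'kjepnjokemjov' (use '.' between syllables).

Vowels present: e, o, e, o; each is a nucleus, giving 4 syllables.
σ1/σ2 boundary: /pnj/; trying suffixes from longest down, /nj/ is the first permitted one, so coda /p/ | onset /nj/.
σ2/σ3 boundary: /k/ → onset of the next syllable (single consonants are always licit onsets).
σ3/σ4 boundary: /mj/ — entire cluster is a permitted onset → onset /mj/, coda ∅.

kjep.njo.ke.mjov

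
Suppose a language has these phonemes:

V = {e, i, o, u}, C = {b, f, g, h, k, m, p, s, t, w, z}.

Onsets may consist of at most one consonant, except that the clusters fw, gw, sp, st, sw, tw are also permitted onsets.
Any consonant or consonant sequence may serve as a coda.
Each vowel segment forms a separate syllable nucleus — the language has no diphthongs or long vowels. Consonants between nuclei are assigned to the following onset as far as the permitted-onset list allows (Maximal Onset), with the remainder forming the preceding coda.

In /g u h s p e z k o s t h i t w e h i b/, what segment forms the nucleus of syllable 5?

Nuclei (vowels): u, e, o, i, e, i → 6 syllables.
The fifth nucleus (vowel 5 from the left) is /e/.

e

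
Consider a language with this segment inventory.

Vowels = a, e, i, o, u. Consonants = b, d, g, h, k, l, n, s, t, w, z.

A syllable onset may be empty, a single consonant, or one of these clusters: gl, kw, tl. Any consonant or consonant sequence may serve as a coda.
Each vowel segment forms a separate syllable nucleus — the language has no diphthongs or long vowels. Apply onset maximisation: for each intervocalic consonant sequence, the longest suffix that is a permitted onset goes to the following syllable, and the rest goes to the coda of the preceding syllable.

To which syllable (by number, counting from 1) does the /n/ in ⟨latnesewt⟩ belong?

Nuclei (vowels): a, e, e → 3 syllables.
/a…e/ gap (V1→V2): /tn/ splits as /t/ + /n/ (/n/ is the longest suffix that is a licit onset).
/e…e/ gap (V2→V3): just /s/ — single C goes to the following onset.
Syllabification: lat.ne.sewt.
The /n/ is in the onset of syllable 2 (/ne/).

2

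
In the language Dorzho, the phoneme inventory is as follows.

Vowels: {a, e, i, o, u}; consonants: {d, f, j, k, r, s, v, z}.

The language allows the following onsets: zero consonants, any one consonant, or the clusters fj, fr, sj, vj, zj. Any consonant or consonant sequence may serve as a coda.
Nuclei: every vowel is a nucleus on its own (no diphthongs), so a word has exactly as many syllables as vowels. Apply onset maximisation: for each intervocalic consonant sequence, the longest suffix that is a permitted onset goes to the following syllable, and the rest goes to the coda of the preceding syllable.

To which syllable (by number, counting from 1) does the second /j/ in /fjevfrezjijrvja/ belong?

Nuclei (vowels): e, e, i, a → 4 syllables.
V1 /e/ – V2 /e/: cluster /vfr/ — the longest permitted-onset suffix is /fr/; onset = /fr/, preceding coda = /v/.
V2 /e/ – V3 /i/: /zj/ — entire cluster is a permitted onset → onset /zj/, coda ∅.
V3 /i/ – V4 /a/: /jrvj/ splits as /jr/ + /vj/ (/vj/ is the longest suffix that is a licit onset).
Putting it together: fjev.fre.zjijr.vja.
The second /j/ is in the onset of syllable 3 (/zjijr/).

3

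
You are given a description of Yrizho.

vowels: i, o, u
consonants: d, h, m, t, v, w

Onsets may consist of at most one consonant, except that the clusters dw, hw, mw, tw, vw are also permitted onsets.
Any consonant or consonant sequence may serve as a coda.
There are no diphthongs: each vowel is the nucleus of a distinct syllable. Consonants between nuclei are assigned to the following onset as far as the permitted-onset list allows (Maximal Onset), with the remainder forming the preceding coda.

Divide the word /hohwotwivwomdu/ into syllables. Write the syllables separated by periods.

ho.hwo.twi.vwom.du

Nuclei (vowels): o, o, i, o, u → 5 syllables.
/o…o/ gap (V1→V2): cluster /hw/ — /hw/ is itself a permitted onset, so the whole cluster goes right; preceding coda = ∅.
/o…i/ gap (V2→V3): /tw/ is a licit onset in full, so it all attaches to the next syllable.
/i…o/ gap (V3→V4): cluster /vw/ — /vw/ is itself a permitted onset, so the whole cluster goes right; preceding coda = ∅.
/o…u/ gap (V4→V5): /md/ — longest licit onset from the right is /d/, leaving /m/ as coda.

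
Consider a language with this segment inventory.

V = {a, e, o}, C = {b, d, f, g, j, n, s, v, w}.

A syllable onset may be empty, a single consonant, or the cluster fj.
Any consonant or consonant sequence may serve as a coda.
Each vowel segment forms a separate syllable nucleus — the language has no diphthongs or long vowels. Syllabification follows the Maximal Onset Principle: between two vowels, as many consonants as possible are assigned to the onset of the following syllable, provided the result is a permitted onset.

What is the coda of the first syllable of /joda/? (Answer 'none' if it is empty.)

The vowels are o, a — 2 nuclei, so 2 syllables.
V1 /o/ – V2 /a/: /d/ → onset of the next syllable (single consonants are always licit onsets).
Syllabification: jo.da.
Syllable 1 is /jo/: onset /j/, nucleus /o/, coda ∅.

none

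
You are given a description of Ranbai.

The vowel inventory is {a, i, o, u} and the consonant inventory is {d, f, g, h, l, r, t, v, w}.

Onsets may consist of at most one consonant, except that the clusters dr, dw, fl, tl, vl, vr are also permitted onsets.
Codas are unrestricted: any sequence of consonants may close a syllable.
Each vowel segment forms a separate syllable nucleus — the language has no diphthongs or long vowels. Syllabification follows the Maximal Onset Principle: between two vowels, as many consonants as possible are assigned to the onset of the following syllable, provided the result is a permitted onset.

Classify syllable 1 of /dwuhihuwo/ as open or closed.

Vowels present: u, i, u, o; each is a nucleus, giving 4 syllables.
V1 /u/ – V2 /i/: /h/ → onset of the next syllable (single consonants are always licit onsets).
V2 /i/ – V3 /u/: /h/ → onset of the next syllable (single consonants are always licit onsets).
V3 /u/ – V4 /o/: /w/ → onset of the next syllable (single consonants are always licit onsets).
Result: dwu.hi.hu.wo.
Syllable 1 is /dwu/; it ends in its nucleus with no coda, so it is open.

open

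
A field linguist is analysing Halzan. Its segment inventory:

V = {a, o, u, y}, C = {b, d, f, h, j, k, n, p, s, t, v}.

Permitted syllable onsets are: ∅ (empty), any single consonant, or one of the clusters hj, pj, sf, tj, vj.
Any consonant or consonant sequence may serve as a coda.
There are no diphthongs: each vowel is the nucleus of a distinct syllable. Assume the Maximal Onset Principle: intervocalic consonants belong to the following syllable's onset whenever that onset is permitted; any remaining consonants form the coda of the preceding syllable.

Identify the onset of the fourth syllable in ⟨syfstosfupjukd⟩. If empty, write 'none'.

Vowels present: y, o, u, u; each is a nucleus, giving 4 syllables.
σ1/σ2 boundary: /fst/ splits as /fs/ + /t/ (/t/ is the longest suffix that is a licit onset).
σ2/σ3 boundary: cluster /sf/ — /sf/ is itself a permitted onset, so the whole cluster goes right; preceding coda = ∅.
σ3/σ4 boundary: /pj/ is a licit onset in full, so it all attaches to the next syllable.
Putting it together: syfs.to.sfu.pjukd.
Syllable 4 is /pjukd/: onset /pj/, nucleus /u/, coda /kd/.

pj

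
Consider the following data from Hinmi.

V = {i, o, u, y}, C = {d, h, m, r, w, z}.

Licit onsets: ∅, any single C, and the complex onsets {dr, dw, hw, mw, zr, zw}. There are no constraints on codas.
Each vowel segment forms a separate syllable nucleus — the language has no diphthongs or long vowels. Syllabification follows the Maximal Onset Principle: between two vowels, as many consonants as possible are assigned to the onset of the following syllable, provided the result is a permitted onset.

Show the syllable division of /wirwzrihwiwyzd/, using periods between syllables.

wirw.zri.hwi.wyzd

Vowels present: i, i, i, y; each is a nucleus, giving 4 syllables.
σ1/σ2 boundary: /rwzr/; trying suffixes from longest down, /zr/ is the first permitted one, so coda /rw/ | onset /zr/.
σ2/σ3 boundary: cluster /hw/ — /hw/ is itself a permitted onset, so the whole cluster goes right; preceding coda = ∅.
σ3/σ4 boundary: /w/ is a single consonant, so it becomes the next onset.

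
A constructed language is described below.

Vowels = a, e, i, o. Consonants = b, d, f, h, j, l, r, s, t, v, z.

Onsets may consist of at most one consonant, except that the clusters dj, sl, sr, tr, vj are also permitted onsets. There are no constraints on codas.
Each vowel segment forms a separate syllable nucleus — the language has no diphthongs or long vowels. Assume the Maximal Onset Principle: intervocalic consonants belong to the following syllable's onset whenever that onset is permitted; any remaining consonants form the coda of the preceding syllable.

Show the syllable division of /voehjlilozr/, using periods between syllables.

Vowels present: o, e, i, o; each is a nucleus, giving 4 syllables.
/o…e/ gap (V1→V2): no consonants, so the boundary falls immediately after /o/.
/e…i/ gap (V2→V3): /hjl/ splits as /hj/ + /l/ (/l/ is the longest suffix that is a licit onset).
/i…o/ gap (V3→V4): just /l/ — single C goes to the following onset.

vo.ehj.li.lozr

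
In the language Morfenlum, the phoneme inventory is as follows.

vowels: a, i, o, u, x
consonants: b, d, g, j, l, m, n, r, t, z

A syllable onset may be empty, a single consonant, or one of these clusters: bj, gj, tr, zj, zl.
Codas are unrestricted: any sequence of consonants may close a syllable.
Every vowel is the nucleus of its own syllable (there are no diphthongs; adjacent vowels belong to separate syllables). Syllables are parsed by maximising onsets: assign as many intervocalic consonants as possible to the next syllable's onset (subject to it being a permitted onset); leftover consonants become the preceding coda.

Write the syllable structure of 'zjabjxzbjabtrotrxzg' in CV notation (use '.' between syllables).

CCV.CCVC.CCVC.CCV.CCVCC

Nuclei (vowels): a, x, a, o, x → 5 syllables.
σ1/σ2 boundary: /bj/ is a licit onset in full, so it all attaches to the next syllable.
σ2/σ3 boundary: /zbj/ — longest licit onset from the right is /bj/, leaving /z/ as coda.
σ3/σ4 boundary: /btr/ — longest licit onset from the right is /tr/, leaving /b/ as coda.
σ4/σ5 boundary: cluster /tr/ — /tr/ is itself a permitted onset, so the whole cluster goes right; preceding coda = ∅.
Result: zja.bjxz.bjab.tro.trxzg.
Mapping each syllable to C/V: /zja/ → CCV, /bjxz/ → CCVC, /bjab/ → CCVC, /tro/ → CCV, /trxzg/ → CCVCC.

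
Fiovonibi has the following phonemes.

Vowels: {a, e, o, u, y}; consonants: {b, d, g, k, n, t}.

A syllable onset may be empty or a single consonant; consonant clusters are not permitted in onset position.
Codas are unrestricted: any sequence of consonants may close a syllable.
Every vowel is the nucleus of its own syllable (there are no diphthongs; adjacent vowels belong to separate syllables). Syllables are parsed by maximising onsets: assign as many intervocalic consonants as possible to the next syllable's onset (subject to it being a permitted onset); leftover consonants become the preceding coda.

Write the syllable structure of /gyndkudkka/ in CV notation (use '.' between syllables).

Vowels present: y, u, a; each is a nucleus, giving 3 syllables.
/y…u/ gap (V1→V2): /ndk/ splits as /nd/ + /k/ (/k/ is the longest suffix that is a licit onset).
/u…a/ gap (V2→V3): /dkk/ — longest licit onset from the right is /k/, leaving /dk/ as coda.
So the parse is gynd.kudk.ka.
Mapping each syllable to C/V: /gynd/ → CVCC, /kudk/ → CVCC, /ka/ → CV.

CVCC.CVCC.CV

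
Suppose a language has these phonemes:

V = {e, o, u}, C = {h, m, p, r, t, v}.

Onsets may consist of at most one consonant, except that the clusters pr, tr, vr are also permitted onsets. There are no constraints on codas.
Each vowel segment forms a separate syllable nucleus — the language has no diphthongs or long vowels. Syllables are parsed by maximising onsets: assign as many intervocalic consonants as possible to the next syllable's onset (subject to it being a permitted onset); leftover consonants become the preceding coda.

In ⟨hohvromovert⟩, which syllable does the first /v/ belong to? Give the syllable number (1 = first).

Nuclei (vowels): o, o, o, e → 4 syllables.
σ1/σ2 boundary: /hvr/ — longest licit onset from the right is /vr/, leaving /h/ as coda.
σ2/σ3 boundary: /m/ → onset of the next syllable (single consonants are always licit onsets).
σ3/σ4 boundary: just /v/ — single C goes to the following onset.
Putting it together: hoh.vro.mo.vert.
The first /v/ is in the onset of syllable 2 (/vro/).

2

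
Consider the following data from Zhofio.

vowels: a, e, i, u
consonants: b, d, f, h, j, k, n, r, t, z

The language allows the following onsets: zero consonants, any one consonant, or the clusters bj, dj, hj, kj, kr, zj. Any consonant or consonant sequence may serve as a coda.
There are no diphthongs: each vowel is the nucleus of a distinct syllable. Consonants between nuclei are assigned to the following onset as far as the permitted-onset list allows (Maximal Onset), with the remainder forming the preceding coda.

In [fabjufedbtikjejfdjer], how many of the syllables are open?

3

Nuclei (vowels): a, u, e, i, e, e → 6 syllables.
σ1/σ2 boundary: /bj/ is a licit onset in full, so it all attaches to the next syllable.
σ2/σ3 boundary: /f/ → onset of the next syllable (single consonants are always licit onsets).
σ3/σ4 boundary: /dbt/ — longest licit onset from the right is /t/, leaving /db/ as coda.
σ4/σ5 boundary: /kj/ is a licit onset in full, so it all attaches to the next syllable.
σ5/σ6 boundary: /jfdj/; trying suffixes from longest down, /dj/ is the first permitted one, so coda /jf/ | onset /dj/.
Result: fa.bju.fedb.ti.kjejf.djer.
Classifying each syllable: /fa/ (open), /bju/ (open), /fedb/ (closed), /ti/ (open), /kjejf/ (closed), /djer/ (closed).
Open syllables: 3.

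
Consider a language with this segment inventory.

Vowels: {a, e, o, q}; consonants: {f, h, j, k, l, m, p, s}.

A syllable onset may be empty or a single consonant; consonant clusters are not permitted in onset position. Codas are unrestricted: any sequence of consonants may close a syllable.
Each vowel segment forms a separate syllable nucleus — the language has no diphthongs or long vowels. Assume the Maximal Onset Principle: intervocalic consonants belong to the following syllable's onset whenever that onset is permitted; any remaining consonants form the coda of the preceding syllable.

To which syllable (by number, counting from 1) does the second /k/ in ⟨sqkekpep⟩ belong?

2

Vowels present: q, e, e; each is a nucleus, giving 3 syllables.
/q…e/ gap (V1→V2): /k/ → onset of the next syllable (single consonants are always licit onsets).
/e…e/ gap (V2→V3): /kp/ splits as /k/ + /p/ (/p/ is the longest suffix that is a licit onset).
So the parse is sq.kek.pep.
The second /k/ is in the coda of syllable 2 (/kek/).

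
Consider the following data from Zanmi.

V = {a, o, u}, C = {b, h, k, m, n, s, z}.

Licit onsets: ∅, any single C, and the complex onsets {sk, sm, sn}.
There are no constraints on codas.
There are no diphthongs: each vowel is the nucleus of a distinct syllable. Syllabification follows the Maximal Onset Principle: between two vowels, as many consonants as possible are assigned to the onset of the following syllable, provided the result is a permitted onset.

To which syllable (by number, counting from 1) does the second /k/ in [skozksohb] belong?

Nuclei (vowels): o, o → 2 syllables.
σ1/σ2 boundary: /zks/ splits as /zk/ + /s/ (/s/ is the longest suffix that is a licit onset).
Result: skozk.sohb.
The second /k/ is in the coda of syllable 1 (/skozk/).

1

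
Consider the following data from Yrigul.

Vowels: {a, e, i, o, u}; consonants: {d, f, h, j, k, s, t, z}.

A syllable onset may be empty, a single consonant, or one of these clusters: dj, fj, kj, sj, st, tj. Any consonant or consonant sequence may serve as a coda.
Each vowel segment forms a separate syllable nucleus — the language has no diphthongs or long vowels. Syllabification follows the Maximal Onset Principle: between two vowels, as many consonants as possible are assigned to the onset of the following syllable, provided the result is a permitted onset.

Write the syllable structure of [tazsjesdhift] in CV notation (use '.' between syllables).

CVC.CCVCC.CVCC

Vowels present: a, e, i; each is a nucleus, giving 3 syllables.
Between /a/ (V1) and /e/ (V2): cluster /zsj/ — the longest permitted-onset suffix is /sj/; onset = /sj/, preceding coda = /z/.
Between /e/ (V2) and /i/ (V3): /sdh/; trying suffixes from longest down, /h/ is the first permitted one, so coda /sd/ | onset /h/.
Syllabification: taz.sjesd.hift.
Mapping each syllable to C/V: /taz/ → CVC, /sjesd/ → CCVCC, /hift/ → CVCC.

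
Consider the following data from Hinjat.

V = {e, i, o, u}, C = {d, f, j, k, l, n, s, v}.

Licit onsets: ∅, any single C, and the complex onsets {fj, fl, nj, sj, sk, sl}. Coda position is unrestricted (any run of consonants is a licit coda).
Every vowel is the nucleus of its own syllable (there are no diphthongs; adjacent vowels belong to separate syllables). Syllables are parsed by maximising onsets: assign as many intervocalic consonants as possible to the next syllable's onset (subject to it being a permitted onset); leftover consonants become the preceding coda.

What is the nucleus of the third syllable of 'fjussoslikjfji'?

Nuclei (vowels): u, o, i, i → 4 syllables.
The third nucleus (vowel 3 from the left) is /i/.

i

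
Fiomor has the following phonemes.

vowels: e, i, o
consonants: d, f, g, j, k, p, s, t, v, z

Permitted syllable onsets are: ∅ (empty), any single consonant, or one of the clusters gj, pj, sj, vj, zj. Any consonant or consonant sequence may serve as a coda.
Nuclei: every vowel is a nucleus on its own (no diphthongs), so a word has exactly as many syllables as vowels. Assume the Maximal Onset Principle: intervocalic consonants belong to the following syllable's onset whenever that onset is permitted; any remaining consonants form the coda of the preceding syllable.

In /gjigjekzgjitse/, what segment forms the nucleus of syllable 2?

e

Nuclei (vowels): i, e, i, e → 4 syllables.
The second nucleus (vowel 2 from the left) is /e/.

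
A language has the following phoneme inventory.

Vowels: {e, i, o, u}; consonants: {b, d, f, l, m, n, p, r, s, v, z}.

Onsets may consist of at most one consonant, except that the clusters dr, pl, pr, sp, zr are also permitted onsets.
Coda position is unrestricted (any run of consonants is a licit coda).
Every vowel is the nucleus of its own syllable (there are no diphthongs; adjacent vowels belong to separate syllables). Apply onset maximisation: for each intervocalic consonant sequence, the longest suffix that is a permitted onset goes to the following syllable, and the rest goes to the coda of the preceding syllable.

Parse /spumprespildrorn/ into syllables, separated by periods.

The vowels are u, e, i, o — 4 nuclei, so 4 syllables.
V1 /u/ – V2 /e/: /mpr/ splits as /m/ + /pr/ (/pr/ is the longest suffix that is a licit onset).
V2 /e/ – V3 /i/: /sp/ — entire cluster is a permitted onset → onset /sp/, coda ∅.
V3 /i/ – V4 /o/: cluster /ldr/ — the longest permitted-onset suffix is /dr/; onset = /dr/, preceding coda = /l/.

spum.pre.spil.drorn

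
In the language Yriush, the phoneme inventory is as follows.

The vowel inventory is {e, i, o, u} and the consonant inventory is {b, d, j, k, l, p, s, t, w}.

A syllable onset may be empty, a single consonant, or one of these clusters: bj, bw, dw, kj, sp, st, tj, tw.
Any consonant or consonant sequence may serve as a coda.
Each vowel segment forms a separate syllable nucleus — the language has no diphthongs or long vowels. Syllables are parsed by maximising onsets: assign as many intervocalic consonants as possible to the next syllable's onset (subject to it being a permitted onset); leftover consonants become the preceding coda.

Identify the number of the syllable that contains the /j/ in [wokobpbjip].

3

Nuclei (vowels): o, o, i → 3 syllables.
σ1/σ2 boundary: /k/ is a single consonant, so it becomes the next onset.
σ2/σ3 boundary: cluster /bpbj/ — the longest permitted-onset suffix is /bj/; onset = /bj/, preceding coda = /bp/.
Result: wo.kobp.bjip.
The /j/ is in the onset of syllable 3 (/bjip/).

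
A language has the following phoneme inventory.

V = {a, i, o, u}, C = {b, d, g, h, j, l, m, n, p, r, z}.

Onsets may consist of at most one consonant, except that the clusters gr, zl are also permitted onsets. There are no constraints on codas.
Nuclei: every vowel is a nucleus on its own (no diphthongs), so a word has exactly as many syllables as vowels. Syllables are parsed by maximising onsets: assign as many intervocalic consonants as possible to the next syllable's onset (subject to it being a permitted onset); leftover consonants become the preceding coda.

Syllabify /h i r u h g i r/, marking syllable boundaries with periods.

hi.ruh.gir

Vowels present: i, u, i; each is a nucleus, giving 3 syllables.
/i…u/ gap (V1→V2): just /r/ — single C goes to the following onset.
/u…i/ gap (V2→V3): /hg/ — longest licit onset from the right is /g/, leaving /h/ as coda.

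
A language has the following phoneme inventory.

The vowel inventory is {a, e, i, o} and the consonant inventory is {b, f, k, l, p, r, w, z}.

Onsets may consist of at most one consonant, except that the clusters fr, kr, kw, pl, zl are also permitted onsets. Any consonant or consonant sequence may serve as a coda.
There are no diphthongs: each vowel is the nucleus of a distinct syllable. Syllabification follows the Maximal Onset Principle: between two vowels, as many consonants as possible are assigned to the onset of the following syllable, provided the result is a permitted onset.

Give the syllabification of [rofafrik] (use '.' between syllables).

Nuclei (vowels): o, a, i → 3 syllables.
Between /o/ (V1) and /a/ (V2): just /f/ — single C goes to the following onset.
Between /a/ (V2) and /i/ (V3): /fr/ is a licit onset in full, so it all attaches to the next syllable.

ro.fa.frik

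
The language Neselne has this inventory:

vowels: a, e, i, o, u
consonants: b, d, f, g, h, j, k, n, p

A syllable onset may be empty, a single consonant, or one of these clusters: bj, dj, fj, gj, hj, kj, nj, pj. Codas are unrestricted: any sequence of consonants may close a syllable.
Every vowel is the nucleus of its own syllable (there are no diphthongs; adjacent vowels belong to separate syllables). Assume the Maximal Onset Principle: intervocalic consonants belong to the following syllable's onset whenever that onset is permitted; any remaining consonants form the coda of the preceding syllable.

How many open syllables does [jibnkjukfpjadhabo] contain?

The vowels are i, u, a, a, o — 5 nuclei, so 5 syllables.
Between /i/ (V1) and /u/ (V2): cluster /bnkj/ — the longest permitted-onset suffix is /kj/; onset = /kj/, preceding coda = /bn/.
Between /u/ (V2) and /a/ (V3): /kfpj/; trying suffixes from longest down, /pj/ is the first permitted one, so coda /kf/ | onset /pj/.
Between /a/ (V3) and /a/ (V4): /dh/; trying suffixes from longest down, /h/ is the first permitted one, so coda /d/ | onset /h/.
Between /a/ (V4) and /o/ (V5): /b/ is a single consonant, so it becomes the next onset.
So the parse is jibn.kjukf.pjad.ha.bo.
Classifying each syllable: /jibn/ (closed), /kjukf/ (closed), /pjad/ (closed), /ha/ (open), /bo/ (open).
Open syllables: 2.

2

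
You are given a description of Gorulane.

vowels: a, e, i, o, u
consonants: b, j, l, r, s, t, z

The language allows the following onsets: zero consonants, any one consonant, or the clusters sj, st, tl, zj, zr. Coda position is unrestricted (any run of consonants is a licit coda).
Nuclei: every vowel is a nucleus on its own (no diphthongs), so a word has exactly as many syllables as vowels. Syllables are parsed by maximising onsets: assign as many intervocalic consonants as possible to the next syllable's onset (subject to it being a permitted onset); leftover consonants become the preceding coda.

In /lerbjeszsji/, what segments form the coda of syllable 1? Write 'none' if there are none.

Nuclei (vowels): e, e, i → 3 syllables.
/e…e/ gap (V1→V2): /rbj/ splits as /rb/ + /j/ (/j/ is the longest suffix that is a licit onset).
/e…i/ gap (V2→V3): /szsj/; trying suffixes from longest down, /sj/ is the first permitted one, so coda /sz/ | onset /sj/.
So the parse is lerb.jesz.sji.
Syllable 1 is /lerb/: onset /l/, nucleus /e/, coda /rb/.

rb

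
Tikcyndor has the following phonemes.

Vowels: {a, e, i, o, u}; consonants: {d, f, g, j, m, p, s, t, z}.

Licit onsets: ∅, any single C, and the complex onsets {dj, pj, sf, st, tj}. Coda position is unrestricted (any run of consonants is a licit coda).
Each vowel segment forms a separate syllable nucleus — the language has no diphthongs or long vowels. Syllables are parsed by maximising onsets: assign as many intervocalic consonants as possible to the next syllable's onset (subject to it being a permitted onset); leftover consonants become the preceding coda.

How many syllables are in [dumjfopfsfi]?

3

Vowels present: u, o, i; each is a nucleus, giving 3 syllables.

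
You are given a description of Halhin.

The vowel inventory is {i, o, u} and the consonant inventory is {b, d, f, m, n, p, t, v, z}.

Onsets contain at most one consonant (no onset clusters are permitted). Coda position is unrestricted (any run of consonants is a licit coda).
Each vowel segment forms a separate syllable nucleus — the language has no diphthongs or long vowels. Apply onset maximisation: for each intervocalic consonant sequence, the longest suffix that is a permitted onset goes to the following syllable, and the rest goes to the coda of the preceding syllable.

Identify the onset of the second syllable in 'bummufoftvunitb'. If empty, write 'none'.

m

The vowels are u, u, o, u, i — 5 nuclei, so 5 syllables.
/u…u/ gap (V1→V2): /mm/ splits as /m/ + /m/ (/m/ is the longest suffix that is a licit onset).
/u…o/ gap (V2→V3): /f/ → onset of the next syllable (single consonants are always licit onsets).
/o…u/ gap (V3→V4): /ftv/ — longest licit onset from the right is /v/, leaving /ft/ as coda.
/u…i/ gap (V4→V5): just /n/ — single C goes to the following onset.
Putting it together: bum.mu.foft.vu.nitb.
Syllable 2 is /mu/: onset /m/, nucleus /u/, coda ∅.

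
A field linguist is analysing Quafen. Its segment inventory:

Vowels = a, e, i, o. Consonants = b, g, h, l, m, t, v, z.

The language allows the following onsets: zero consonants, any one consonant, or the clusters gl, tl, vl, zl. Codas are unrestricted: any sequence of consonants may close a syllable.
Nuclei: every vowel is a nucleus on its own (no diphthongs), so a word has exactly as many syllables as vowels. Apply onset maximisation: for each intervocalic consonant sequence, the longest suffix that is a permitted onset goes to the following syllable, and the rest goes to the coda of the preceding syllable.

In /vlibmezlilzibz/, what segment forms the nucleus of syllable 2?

Nuclei (vowels): i, e, i, i → 4 syllables.
The second nucleus (vowel 2 from the left) is /e/.

e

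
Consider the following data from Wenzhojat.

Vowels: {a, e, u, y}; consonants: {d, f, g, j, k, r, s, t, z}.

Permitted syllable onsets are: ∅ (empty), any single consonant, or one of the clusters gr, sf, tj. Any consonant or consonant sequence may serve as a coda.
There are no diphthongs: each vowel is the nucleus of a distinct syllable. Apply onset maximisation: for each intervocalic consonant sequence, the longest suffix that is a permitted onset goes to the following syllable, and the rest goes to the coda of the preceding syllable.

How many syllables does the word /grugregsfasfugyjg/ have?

5

Vowels present: u, e, a, u, y; each is a nucleus, giving 5 syllables.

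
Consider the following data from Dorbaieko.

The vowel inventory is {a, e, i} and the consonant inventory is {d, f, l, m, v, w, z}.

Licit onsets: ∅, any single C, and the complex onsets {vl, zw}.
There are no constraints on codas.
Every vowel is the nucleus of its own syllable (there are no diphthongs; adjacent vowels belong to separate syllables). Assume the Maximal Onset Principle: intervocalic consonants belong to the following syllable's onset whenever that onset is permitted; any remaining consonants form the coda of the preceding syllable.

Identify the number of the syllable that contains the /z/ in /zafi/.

Vowels present: a, i; each is a nucleus, giving 2 syllables.
V1 /a/ – V2 /i/: just /f/ — single C goes to the following onset.
Putting it together: za.fi.
The /z/ is in the onset of syllable 1 (/za/).

1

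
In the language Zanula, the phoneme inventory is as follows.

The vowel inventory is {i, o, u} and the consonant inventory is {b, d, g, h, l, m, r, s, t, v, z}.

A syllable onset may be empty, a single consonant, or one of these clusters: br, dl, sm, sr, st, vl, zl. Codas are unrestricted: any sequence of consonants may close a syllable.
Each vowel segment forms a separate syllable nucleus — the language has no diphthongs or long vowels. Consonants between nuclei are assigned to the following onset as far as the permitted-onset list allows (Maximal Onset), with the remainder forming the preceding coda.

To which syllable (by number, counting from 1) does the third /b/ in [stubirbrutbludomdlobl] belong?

3

The vowels are u, i, u, u, o, o — 6 nuclei, so 6 syllables.
σ1/σ2 boundary: /b/ → onset of the next syllable (single consonants are always licit onsets).
σ2/σ3 boundary: cluster /rbr/ — the longest permitted-onset suffix is /br/; onset = /br/, preceding coda = /r/.
σ3/σ4 boundary: /tbl/ — longest licit onset from the right is /l/, leaving /tb/ as coda.
σ4/σ5 boundary: just /d/ — single C goes to the following onset.
σ5/σ6 boundary: cluster /mdl/ — the longest permitted-onset suffix is /dl/; onset = /dl/, preceding coda = /m/.
So the parse is stu.bir.brutb.lu.dom.dlobl.
The third /b/ is in the coda of syllable 3 (/brutb/).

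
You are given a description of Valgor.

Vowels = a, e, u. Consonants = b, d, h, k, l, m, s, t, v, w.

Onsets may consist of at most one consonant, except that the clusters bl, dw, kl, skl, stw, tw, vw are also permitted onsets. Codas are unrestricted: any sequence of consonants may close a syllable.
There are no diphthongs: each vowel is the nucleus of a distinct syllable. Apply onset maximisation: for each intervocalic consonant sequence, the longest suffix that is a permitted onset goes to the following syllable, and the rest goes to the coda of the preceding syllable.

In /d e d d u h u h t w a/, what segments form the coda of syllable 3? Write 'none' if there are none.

h

The vowels are e, u, u, a — 4 nuclei, so 4 syllables.
σ1/σ2 boundary: /dd/ splits as /d/ + /d/ (/d/ is the longest suffix that is a licit onset).
σ2/σ3 boundary: /h/ is a single consonant, so it becomes the next onset.
σ3/σ4 boundary: /htw/ splits as /h/ + /tw/ (/tw/ is the longest suffix that is a licit onset).
Result: ded.du.huh.twa.
Syllable 3 is /huh/: onset /h/, nucleus /u/, coda /h/.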